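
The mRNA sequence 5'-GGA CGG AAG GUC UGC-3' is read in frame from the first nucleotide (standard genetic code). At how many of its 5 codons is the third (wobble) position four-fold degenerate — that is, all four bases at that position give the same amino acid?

Codon 1 GGA (Gly): third position 4-fold.
Codon 2 CGG (Arg): third position 4-fold.
Codon 3 AAG (Lys): third position 2-fold.
Codon 4 GUC (Val): third position 4-fold.
Codon 5 UGC (Cys): third position 2-fold.
Four-fold degenerate third positions: 3.

3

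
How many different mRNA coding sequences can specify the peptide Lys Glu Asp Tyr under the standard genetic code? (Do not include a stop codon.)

16

Lys: 2 codons.
Glu: 2 codons.
Asp: 2 codons.
Tyr: 2 codons.
2 × 2 × 2 × 2 = 16.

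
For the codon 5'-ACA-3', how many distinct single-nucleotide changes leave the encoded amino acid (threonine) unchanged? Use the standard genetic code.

3

Position 1: none → 0 synonymous.
Position 2: none → 0 synonymous.
Position 3: ACU, ACC, ACG → 3 synonymous.
Total: 0 + 0 + 3 = 3.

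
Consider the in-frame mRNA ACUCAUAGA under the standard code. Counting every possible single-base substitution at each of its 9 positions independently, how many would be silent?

Codon 1 (ACU, Thr): 3 synonymous substitutions.
Codon 2 (CAU, His): 1 synonymous substitution.
Codon 3 (AGA, Arg): 2 synonymous substitutions.
Total: 3 + 1 + 2 = 6.

6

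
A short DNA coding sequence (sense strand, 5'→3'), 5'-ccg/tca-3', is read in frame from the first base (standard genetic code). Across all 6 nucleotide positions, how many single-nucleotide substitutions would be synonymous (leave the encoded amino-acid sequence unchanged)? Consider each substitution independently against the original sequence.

6

Codon 1 (CCG, Pro): 3 synonymous substitutions.
Codon 2 (TCA, Ser): 3 synonymous substitutions.
Total: 3 + 3 = 6.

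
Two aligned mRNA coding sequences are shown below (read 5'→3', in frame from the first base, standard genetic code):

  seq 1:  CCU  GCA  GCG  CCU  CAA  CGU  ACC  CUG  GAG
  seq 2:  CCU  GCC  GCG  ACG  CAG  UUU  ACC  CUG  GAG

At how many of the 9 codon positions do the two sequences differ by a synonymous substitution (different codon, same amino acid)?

2

Codon 1: CCU Pro / CCU Pro — identical.
Codon 2: GCA Ala / GCC Ala — synonymous.
Codon 3: GCG Ala / GCG Ala — identical.
Codon 4: CCU Pro / ACG Thr — nonsynonymous.
Codon 5: CAA Gln / CAG Gln — synonymous.
Codon 6: CGU Arg / UUU Phe — nonsynonymous.
Codon 7: ACC Thr / ACC Thr — identical.
Codon 8: CUG Leu / CUG Leu — identical.
Codon 9: GAG Glu / GAG Glu — identical.
Synonymous differences: 2.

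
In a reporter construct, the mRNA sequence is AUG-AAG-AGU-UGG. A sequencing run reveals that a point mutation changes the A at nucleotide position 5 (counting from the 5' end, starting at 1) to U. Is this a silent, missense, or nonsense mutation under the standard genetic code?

Position 5 falls in codon 2: AAG → Lys.
After the substitution the codon is AUG → Met.
Lys ≠ Met, so this is a missense mutation.

missense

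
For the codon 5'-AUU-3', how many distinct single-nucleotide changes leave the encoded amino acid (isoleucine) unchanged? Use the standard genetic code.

2

Position 1: none → 0 synonymous.
Position 2: none → 0 synonymous.
Position 3: AUC, AUA → 2 synonymous.
Total: 0 + 0 + 2 = 2.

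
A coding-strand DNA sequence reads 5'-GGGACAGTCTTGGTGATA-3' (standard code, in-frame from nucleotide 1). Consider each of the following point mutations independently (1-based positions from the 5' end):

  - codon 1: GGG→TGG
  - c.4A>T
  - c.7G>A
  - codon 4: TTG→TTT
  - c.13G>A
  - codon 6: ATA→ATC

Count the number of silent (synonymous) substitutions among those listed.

Codon 1: GGG (Gly) → TGG (Trp) — missense.
Codon 2: ACA (Thr) → TCA (Ser) — missense.
Codon 3: GTC (Val) → ATC (Ile) — missense.
Codon 4: TTG (Leu) → TTT (Phe) — missense.
Codon 5: GTG (Val) → ATG (Met) — missense.
Codon 6: ATA (Ile) → ATC (Ile) — synonymous.
Synonymous: 1 of 6.

1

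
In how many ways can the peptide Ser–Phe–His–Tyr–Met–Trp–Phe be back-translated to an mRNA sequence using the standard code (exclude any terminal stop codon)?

Ser: 6 codons.
Phe: 2 codons.
His: 2 codons.
Tyr: 2 codons.
Met: 1 codon.
Trp: 1 codon.
Phe: 2 codons.
6 × 2 × 2 × 2 × 1 × 1 × 2 = 96.

96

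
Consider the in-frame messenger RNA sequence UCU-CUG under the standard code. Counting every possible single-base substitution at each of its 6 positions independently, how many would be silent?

Codon 1 (UCU, Ser): 3 synonymous substitutions.
Codon 2 (CUG, Leu): 4 synonymous substitutions.
Total: 3 + 4 = 7.

7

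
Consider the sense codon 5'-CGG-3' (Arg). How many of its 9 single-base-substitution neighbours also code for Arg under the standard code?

Position 1: AGG → 1 synonymous.
Position 2: none → 0 synonymous.
Position 3: CGU, CGC, CGA → 3 synonymous.
Total: 1 + 0 + 3 = 4.

4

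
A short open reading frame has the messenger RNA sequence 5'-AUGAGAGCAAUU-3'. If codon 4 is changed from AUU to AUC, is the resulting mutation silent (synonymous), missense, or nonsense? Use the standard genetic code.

Position 12 falls in codon 4: AUU → Ile.
After the substitution the codon is AUC → Ile.
Both encode Ile, so the change is synonymous.

silent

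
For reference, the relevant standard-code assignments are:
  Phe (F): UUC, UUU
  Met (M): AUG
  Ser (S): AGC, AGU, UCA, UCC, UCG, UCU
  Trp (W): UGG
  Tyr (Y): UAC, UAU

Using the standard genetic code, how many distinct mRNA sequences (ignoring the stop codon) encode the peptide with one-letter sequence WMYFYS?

48

Trp: 1 codon.
Met: 1 codon.
Tyr: 2 codons.
Phe: 2 codons.
Tyr: 2 codons.
Ser: 6 codons.
1 × 1 × 2 × 2 × 2 × 6 = 48.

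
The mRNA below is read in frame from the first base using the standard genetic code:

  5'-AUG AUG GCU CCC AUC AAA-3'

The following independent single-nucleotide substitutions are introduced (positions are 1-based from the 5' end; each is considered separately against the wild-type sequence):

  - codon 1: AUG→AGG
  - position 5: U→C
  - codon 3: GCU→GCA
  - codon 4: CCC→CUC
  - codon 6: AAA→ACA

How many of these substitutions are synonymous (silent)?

1

Codon 1: AUG (Met) → AGG (Arg) — missense.
Codon 2: AUG (Met) → ACG (Thr) — missense.
Codon 3: GCU (Ala) → GCA (Ala) — synonymous.
Codon 4: CCC (Pro) → CUC (Leu) — missense.
Codon 6: AAA (Lys) → ACA (Thr) — missense.
Synonymous: 1 of 5.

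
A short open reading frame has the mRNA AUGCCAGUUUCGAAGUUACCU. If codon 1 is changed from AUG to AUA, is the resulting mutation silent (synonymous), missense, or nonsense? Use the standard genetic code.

missense

Position 3 falls in codon 1: AUG → Met.
After the substitution the codon is AUA → Ile.
Met ≠ Ile, so this is a missense mutation.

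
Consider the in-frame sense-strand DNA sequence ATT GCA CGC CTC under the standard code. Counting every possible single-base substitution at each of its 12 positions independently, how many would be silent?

Codon 1 (ATT, Ile): 2 synonymous substitutions.
Codon 2 (GCA, Ala): 3 synonymous substitutions.
Codon 3 (CGC, Arg): 3 synonymous substitutions.
Codon 4 (CTC, Leu): 3 synonymous substitutions.
Total: 2 + 3 + 3 + 3 = 11.

11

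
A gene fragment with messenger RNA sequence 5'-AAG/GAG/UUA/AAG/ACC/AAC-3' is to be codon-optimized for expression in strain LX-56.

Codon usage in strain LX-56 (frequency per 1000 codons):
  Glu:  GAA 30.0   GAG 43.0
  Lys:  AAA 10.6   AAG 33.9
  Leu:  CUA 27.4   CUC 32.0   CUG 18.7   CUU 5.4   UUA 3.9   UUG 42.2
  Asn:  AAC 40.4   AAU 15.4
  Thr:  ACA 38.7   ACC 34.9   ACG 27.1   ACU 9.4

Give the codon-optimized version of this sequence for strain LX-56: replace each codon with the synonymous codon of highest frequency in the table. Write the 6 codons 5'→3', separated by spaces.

AAG GAG UUG AAG ACA AAC

Codon 1 (Lys): best is AAG at 33.9.
Codon 2 (Glu): best is GAG at 43.0.
Codon 3 (Leu): best is UUG at 42.2.
Codon 4 (Lys): best is AAG at 33.9.
Codon 5 (Thr): best is ACA at 38.7.
Codon 6 (Asn): best is AAC at 40.4.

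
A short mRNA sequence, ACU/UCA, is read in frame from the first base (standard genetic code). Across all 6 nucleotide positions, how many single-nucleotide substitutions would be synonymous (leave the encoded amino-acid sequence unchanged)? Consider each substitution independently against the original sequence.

6

Codon 1 (ACU, Thr): 3 synonymous substitutions.
Codon 2 (UCA, Ser): 3 synonymous substitutions.
Total: 3 + 3 = 6.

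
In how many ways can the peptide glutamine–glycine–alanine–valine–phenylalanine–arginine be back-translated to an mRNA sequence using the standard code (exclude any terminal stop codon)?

1536

Gln: 2 codons.
Gly: 4 codons.
Ala: 4 codons.
Val: 4 codons.
Phe: 2 codons.
Arg: 6 codons.
2 × 4 × 4 × 4 × 2 × 6 = 1536.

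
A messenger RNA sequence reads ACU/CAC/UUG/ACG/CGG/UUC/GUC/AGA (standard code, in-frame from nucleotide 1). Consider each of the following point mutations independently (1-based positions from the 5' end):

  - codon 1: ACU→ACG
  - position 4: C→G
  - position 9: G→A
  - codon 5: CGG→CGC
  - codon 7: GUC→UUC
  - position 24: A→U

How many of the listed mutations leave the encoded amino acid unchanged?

Codon 1: ACU (Thr) → ACG (Thr) — synonymous.
Codon 2: CAC (His) → GAC (Asp) — missense.
Codon 3: UUG (Leu) → UUA (Leu) — synonymous.
Codon 5: CGG (Arg) → CGC (Arg) — synonymous.
Codon 7: GUC (Val) → UUC (Phe) — missense.
Codon 8: AGA (Arg) → AGU (Ser) — missense.
Synonymous: 3 of 6.

3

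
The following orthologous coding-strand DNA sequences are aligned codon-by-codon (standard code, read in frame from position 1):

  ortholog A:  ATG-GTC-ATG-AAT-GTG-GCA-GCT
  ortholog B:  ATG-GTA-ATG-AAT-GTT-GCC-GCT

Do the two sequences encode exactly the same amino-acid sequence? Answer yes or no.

yes

Codon 1: ATG Met / ATG Met — identical.
Codon 2: GTC Val / GTA Val — synonymous.
Codon 3: ATG Met / ATG Met — identical.
Codon 4: AAT Asn / AAT Asn — identical.
Codon 5: GTG Val / GTT Val — synonymous.
Codon 6: GCA Ala / GCC Ala — synonymous.
Codon 7: GCT Ala / GCT Ala — identical.
Nonsynonymous differences: 0 → same protein.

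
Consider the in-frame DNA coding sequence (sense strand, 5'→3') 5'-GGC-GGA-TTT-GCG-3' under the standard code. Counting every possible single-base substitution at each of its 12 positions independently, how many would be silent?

10

Codon 1 (GGC, Gly): 3 synonymous substitutions.
Codon 2 (GGA, Gly): 3 synonymous substitutions.
Codon 3 (TTT, Phe): 1 synonymous substitution.
Codon 4 (GCG, Ala): 3 synonymous substitutions.
Total: 3 + 3 + 1 + 3 = 10.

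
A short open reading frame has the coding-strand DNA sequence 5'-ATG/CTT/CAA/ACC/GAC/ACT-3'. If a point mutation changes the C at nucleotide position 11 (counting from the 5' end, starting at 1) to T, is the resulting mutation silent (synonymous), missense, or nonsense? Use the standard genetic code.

Position 11 falls in codon 4: ACC → Thr.
After the substitution the codon is ATC → Ile.
Thr ≠ Ile, so this is a missense mutation.

missense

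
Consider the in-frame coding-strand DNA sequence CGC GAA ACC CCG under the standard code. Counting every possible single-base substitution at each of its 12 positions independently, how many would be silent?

10

Codon 1 (CGC, Arg): 3 synonymous substitutions.
Codon 2 (GAA, Glu): 1 synonymous substitution.
Codon 3 (ACC, Thr): 3 synonymous substitutions.
Codon 4 (CCG, Pro): 3 synonymous substitutions.
Total: 3 + 1 + 3 + 3 = 10.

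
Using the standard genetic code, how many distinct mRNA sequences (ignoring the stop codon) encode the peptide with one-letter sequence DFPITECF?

Asp: 2 codons.
Phe: 2 codons.
Pro: 4 codons.
Ile: 3 codons.
Thr: 4 codons.
Glu: 2 codons.
Cys: 2 codons.
Phe: 2 codons.
2 × 2 × 4 × 3 × 4 × 2 × 2 × 2 = 1536.

1536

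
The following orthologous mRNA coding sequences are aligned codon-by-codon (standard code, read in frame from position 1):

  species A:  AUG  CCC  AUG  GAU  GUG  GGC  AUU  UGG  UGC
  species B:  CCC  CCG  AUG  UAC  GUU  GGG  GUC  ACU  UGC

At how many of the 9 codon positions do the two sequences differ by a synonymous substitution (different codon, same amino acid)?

3

Codon 1: AUG Met / CCC Pro — nonsynonymous.
Codon 2: CCC Pro / CCG Pro — synonymous.
Codon 3: AUG Met / AUG Met — identical.
Codon 4: GAU Asp / UAC Tyr — nonsynonymous.
Codon 5: GUG Val / GUU Val — synonymous.
Codon 6: GGC Gly / GGG Gly — synonymous.
Codon 7: AUU Ile / GUC Val — nonsynonymous.
Codon 8: UGG Trp / ACU Thr — nonsynonymous.
Codon 9: UGC Cys / UGC Cys — identical.
Synonymous differences: 3.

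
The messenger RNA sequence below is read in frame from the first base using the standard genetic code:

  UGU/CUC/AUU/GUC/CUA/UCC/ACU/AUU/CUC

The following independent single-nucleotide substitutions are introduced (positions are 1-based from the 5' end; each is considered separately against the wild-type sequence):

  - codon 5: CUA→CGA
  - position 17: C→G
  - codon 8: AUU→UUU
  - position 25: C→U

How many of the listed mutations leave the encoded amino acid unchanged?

0

Codon 5: CUA (Leu) → CGA (Arg) — missense.
Codon 6: UCC (Ser) → UGC (Cys) — missense.
Codon 8: AUU (Ile) → UUU (Phe) — missense.
Codon 9: CUC (Leu) → UUC (Phe) — missense.
Synonymous: 0 of 4.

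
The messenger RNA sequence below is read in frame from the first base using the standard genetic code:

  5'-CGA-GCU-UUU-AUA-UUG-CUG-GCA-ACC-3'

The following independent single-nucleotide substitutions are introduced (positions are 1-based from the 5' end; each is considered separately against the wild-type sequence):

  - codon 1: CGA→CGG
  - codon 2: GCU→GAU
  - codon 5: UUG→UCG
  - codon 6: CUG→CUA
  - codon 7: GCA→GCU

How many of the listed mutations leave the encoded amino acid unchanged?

3

Codon 1: CGA (Arg) → CGG (Arg) — synonymous.
Codon 2: GCU (Ala) → GAU (Asp) — missense.
Codon 5: UUG (Leu) → UCG (Ser) — missense.
Codon 6: CUG (Leu) → CUA (Leu) — synonymous.
Codon 7: GCA (Ala) → GCU (Ala) — synonymous.
Synonymous: 3 of 5.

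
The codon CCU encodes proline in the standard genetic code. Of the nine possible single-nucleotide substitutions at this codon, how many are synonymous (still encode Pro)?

Position 1: none → 0 synonymous.
Position 2: none → 0 synonymous.
Position 3: CCC, CCA, CCG → 3 synonymous.
Total: 0 + 0 + 3 = 3.

3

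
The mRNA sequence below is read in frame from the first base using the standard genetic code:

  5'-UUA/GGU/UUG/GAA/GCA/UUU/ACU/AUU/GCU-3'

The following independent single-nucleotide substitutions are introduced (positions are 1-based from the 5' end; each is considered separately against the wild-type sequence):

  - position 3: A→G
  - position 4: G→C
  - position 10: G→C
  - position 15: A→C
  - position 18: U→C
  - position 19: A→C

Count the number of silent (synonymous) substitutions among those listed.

Codon 1: UUA (Leu) → UUG (Leu) — synonymous.
Codon 2: GGU (Gly) → CGU (Arg) — missense.
Codon 4: GAA (Glu) → CAA (Gln) — missense.
Codon 5: GCA (Ala) → GCC (Ala) — synonymous.
Codon 6: UUU (Phe) → UUC (Phe) — synonymous.
Codon 7: ACU (Thr) → CCU (Pro) — missense.
Synonymous: 3 of 6.

3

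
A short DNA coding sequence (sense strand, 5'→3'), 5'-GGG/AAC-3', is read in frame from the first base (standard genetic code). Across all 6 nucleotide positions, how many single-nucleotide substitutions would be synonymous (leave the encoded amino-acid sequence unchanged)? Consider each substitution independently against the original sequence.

Codon 1 (GGG, Gly): 3 synonymous substitutions.
Codon 2 (AAC, Asn): 1 synonymous substitution.
Total: 3 + 1 = 4.

4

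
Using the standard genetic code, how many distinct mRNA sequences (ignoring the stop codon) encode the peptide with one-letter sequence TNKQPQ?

256

Thr: 4 codons.
Asn: 2 codons.
Lys: 2 codons.
Gln: 2 codons.
Pro: 4 codons.
Gln: 2 codons.
4 × 2 × 2 × 2 × 4 × 2 = 256.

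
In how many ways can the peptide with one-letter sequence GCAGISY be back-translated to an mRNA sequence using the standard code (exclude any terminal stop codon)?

4608

Gly: 4 codons.
Cys: 2 codons.
Ala: 4 codons.
Gly: 4 codons.
Ile: 3 codons.
Ser: 6 codons.
Tyr: 2 codons.
4 × 2 × 4 × 4 × 3 × 6 × 2 = 4608.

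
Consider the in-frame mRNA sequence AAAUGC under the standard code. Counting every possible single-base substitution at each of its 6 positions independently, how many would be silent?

Codon 1 (AAA, Lys): 1 synonymous substitution.
Codon 2 (UGC, Cys): 1 synonymous substitution.
Total: 1 + 1 = 2.

2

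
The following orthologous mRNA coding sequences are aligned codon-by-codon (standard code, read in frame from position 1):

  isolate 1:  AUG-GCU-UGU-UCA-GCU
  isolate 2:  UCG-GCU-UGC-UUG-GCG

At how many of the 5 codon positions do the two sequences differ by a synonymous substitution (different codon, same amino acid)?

2

Codon 1: AUG Met / UCG Ser — nonsynonymous.
Codon 2: GCU Ala / GCU Ala — identical.
Codon 3: UGU Cys / UGC Cys — synonymous.
Codon 4: UCA Ser / UUG Leu — nonsynonymous.
Codon 5: GCU Ala / GCG Ala — synonymous.
Synonymous differences: 2.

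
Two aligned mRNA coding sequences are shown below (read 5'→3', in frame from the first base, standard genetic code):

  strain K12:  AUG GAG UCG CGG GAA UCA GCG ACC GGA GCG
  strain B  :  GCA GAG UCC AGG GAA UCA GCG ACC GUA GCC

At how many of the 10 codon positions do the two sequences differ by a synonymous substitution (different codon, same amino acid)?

Codon 1: AUG Met / GCA Ala — nonsynonymous.
Codon 2: GAG Glu / GAG Glu — identical.
Codon 3: UCG Ser / UCC Ser — synonymous.
Codon 4: CGG Arg / AGG Arg — synonymous.
Codon 5: GAA Glu / GAA Glu — identical.
Codon 6: UCA Ser / UCA Ser — identical.
Codon 7: GCG Ala / GCG Ala — identical.
Codon 8: ACC Thr / ACC Thr — identical.
Codon 9: GGA Gly / GUA Val — nonsynonymous.
Codon 10: GCG Ala / GCC Ala — synonymous.
Synonymous differences: 3.

3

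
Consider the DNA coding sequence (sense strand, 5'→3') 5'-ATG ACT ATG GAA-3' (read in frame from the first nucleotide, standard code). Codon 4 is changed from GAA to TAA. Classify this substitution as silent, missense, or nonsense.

nonsense

Position 10 falls in codon 4: GAA → Glu.
After the substitution the codon is TAA → Stop.
The new codon is a stop codon, so this is a nonsense mutation.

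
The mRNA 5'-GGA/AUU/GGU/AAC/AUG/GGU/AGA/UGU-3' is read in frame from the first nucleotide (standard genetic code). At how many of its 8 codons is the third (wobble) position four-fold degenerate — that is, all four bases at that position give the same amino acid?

Codon 1 GGA (Gly): third position 4-fold.
Codon 2 AUU (Ile): third position 3-fold.
Codon 3 GGU (Gly): third position 4-fold.
Codon 4 AAC (Asn): third position 2-fold.
Codon 5 AUG (Met): third position 1-fold.
Codon 6 GGU (Gly): third position 4-fold.
Codon 7 AGA (Arg): third position 2-fold.
Codon 8 UGU (Cys): third position 2-fold.
Four-fold degenerate third positions: 3.

3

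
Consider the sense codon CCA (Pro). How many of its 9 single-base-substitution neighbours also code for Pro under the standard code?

Position 1: none → 0 synonymous.
Position 2: none → 0 synonymous.
Position 3: CCU, CCC, CCG → 3 synonymous.
Total: 0 + 0 + 3 = 3.

3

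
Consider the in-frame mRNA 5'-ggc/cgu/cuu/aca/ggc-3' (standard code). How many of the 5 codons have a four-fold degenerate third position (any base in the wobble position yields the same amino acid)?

Codon 1 GGC (Gly): third position 4-fold.
Codon 2 CGU (Arg): third position 4-fold.
Codon 3 CUU (Leu): third position 4-fold.
Codon 4 ACA (Thr): third position 4-fold.
Codon 5 GGC (Gly): third position 4-fold.
Four-fold degenerate third positions: 5.

5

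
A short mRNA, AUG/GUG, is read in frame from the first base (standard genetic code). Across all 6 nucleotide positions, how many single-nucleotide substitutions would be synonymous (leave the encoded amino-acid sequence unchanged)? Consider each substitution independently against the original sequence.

Codon 1 (AUG, Met): 0 synonymous substitutions.
Codon 2 (GUG, Val): 3 synonymous substitutions.
Total: 0 + 3 = 3.

3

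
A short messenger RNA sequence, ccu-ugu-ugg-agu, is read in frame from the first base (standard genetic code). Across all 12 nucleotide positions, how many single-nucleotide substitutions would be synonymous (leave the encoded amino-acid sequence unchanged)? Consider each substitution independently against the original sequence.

Codon 1 (CCU, Pro): 3 synonymous substitutions.
Codon 2 (UGU, Cys): 1 synonymous substitution.
Codon 3 (UGG, Trp): 0 synonymous substitutions.
Codon 4 (AGU, Ser): 1 synonymous substitution.
Total: 3 + 1 + 0 + 1 = 5.

5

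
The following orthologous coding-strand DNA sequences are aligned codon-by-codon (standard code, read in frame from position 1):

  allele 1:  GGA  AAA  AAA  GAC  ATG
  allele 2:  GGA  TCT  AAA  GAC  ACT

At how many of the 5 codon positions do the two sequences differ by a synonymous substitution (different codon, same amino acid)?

Codon 1: GGA Gly / GGA Gly — identical.
Codon 2: AAA Lys / TCT Ser — nonsynonymous.
Codon 3: AAA Lys / AAA Lys — identical.
Codon 4: GAC Asp / GAC Asp — identical.
Codon 5: ATG Met / ACT Thr — nonsynonymous.
Synonymous differences: 0.

0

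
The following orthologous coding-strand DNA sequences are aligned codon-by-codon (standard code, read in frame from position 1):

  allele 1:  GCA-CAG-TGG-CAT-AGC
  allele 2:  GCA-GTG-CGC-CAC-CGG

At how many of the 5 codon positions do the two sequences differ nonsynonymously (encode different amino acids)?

Codon 1: GCA Ala / GCA Ala — identical.
Codon 2: CAG Gln / GTG Val — nonsynonymous.
Codon 3: TGG Trp / CGC Arg — nonsynonymous.
Codon 4: CAT His / CAC His — synonymous.
Codon 5: AGC Ser / CGG Arg — nonsynonymous.
Nonsynonymous differences: 3.

3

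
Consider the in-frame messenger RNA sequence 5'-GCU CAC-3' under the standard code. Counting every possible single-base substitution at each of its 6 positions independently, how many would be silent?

4

Codon 1 (GCU, Ala): 3 synonymous substitutions.
Codon 2 (CAC, His): 1 synonymous substitution.
Total: 3 + 1 = 4.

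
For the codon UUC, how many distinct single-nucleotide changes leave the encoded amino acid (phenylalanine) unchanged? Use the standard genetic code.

Position 1: none → 0 synonymous.
Position 2: none → 0 synonymous.
Position 3: UUU → 1 synonymous.
Total: 0 + 0 + 1 = 1.

1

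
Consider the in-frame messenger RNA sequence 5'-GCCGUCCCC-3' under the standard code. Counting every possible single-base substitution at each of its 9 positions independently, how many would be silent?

9

Codon 1 (GCC, Ala): 3 synonymous substitutions.
Codon 2 (GUC, Val): 3 synonymous substitutions.
Codon 3 (CCC, Pro): 3 synonymous substitutions.
Total: 3 + 3 + 3 = 9.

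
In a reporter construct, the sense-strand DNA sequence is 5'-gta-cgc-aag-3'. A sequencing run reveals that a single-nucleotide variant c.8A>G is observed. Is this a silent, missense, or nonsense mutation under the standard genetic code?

Position 8 falls in codon 3: AAG → Lys.
After the substitution the codon is AGG → Arg.
Lys ≠ Arg, so this is a missense mutation.

missense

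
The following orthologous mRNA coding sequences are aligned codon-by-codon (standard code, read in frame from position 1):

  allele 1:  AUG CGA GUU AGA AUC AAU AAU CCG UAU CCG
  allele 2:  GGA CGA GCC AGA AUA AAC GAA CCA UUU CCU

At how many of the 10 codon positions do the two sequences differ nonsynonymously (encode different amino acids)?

Codon 1: AUG Met / GGA Gly — nonsynonymous.
Codon 2: CGA Arg / CGA Arg — identical.
Codon 3: GUU Val / GCC Ala — nonsynonymous.
Codon 4: AGA Arg / AGA Arg — identical.
Codon 5: AUC Ile / AUA Ile — synonymous.
Codon 6: AAU Asn / AAC Asn — synonymous.
Codon 7: AAU Asn / GAA Glu — nonsynonymous.
Codon 8: CCG Pro / CCA Pro — synonymous.
Codon 9: UAU Tyr / UUU Phe — nonsynonymous.
Codon 10: CCG Pro / CCU Pro — synonymous.
Nonsynonymous differences: 4.

4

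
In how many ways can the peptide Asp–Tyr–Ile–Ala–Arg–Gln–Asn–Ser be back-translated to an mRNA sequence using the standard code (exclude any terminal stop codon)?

6912

Asp: 2 codons.
Tyr: 2 codons.
Ile: 3 codons.
Ala: 4 codons.
Arg: 6 codons.
Gln: 2 codons.
Asn: 2 codons.
Ser: 6 codons.
2 × 2 × 3 × 4 × 6 × 2 × 2 × 6 = 6912.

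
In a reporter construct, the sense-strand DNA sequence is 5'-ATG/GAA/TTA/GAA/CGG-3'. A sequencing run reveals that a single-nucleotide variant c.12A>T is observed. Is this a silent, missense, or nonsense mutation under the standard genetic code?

missense

Position 12 falls in codon 4: GAA → Glu.
After the substitution the codon is GAT → Asp.
Glu ≠ Asp, so this is a missense mutation.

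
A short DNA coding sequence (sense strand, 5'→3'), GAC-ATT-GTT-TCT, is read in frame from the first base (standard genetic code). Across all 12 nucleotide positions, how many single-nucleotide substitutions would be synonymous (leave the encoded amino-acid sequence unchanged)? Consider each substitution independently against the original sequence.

9

Codon 1 (GAC, Asp): 1 synonymous substitution.
Codon 2 (ATT, Ile): 2 synonymous substitutions.
Codon 3 (GTT, Val): 3 synonymous substitutions.
Codon 4 (TCT, Ser): 3 synonymous substitutions.
Total: 1 + 2 + 3 + 3 = 9.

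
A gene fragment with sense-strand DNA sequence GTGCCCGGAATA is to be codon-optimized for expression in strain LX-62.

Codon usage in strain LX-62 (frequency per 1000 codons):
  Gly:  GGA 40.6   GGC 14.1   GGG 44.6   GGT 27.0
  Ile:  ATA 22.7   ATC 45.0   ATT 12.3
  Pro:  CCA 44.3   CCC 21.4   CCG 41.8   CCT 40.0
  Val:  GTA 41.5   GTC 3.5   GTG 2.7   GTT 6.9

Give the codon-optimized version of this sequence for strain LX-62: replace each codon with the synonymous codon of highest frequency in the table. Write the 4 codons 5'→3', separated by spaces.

Codon 1 (Val): best is GTA at 41.5.
Codon 2 (Pro): best is CCA at 44.3.
Codon 3 (Gly): best is GGG at 44.6.
Codon 4 (Ile): best is ATC at 45.0.

GTA CCA GGG ATC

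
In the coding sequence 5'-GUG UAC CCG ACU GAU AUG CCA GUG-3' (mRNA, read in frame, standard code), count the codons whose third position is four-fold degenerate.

5

Codon 1 GUG (Val): third position 4-fold.
Codon 2 UAC (Tyr): third position 2-fold.
Codon 3 CCG (Pro): third position 4-fold.
Codon 4 ACU (Thr): third position 4-fold.
Codon 5 GAU (Asp): third position 2-fold.
Codon 6 AUG (Met): third position 1-fold.
Codon 7 CCA (Pro): third position 4-fold.
Codon 8 GUG (Val): third position 4-fold.
Four-fold degenerate third positions: 5.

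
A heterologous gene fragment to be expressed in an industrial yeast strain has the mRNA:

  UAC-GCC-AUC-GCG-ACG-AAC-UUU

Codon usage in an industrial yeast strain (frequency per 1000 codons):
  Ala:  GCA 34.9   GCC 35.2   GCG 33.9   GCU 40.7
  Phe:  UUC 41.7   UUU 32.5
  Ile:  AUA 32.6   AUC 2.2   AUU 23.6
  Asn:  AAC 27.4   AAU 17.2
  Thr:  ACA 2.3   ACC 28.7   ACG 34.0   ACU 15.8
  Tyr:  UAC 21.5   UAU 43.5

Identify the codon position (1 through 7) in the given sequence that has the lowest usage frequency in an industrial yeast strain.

3

Codon 1 UAC (Tyr): 21.5 per 1000.
Codon 2 GCC (Ala): 35.2 per 1000.
Codon 3 AUC (Ile): 2.2 per 1000.
Codon 4 GCG (Ala): 33.9 per 1000.
Codon 5 ACG (Thr): 34.0 per 1000.
Codon 6 AAC (Asn): 27.4 per 1000.
Codon 7 UUU (Phe): 32.5 per 1000.
Lowest frequency is 2.2 at codon 3.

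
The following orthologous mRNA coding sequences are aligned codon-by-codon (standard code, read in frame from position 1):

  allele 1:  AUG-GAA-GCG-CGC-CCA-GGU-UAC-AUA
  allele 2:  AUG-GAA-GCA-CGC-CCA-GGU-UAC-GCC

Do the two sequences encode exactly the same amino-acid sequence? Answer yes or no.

no

Codon 1: AUG Met / AUG Met — identical.
Codon 2: GAA Glu / GAA Glu — identical.
Codon 3: GCG Ala / GCA Ala — synonymous.
Codon 4: CGC Arg / CGC Arg — identical.
Codon 5: CCA Pro / CCA Pro — identical.
Codon 6: GGU Gly / GGU Gly — identical.
Codon 7: UAC Tyr / UAC Tyr — identical.
Codon 8: AUA Ile / GCC Ala — nonsynonymous.
Nonsynonymous differences: 1 → different protein.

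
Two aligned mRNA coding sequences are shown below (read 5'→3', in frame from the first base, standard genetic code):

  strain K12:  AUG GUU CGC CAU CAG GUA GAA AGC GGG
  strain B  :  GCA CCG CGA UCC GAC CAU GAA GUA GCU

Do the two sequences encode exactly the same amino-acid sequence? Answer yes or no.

no

Codon 1: AUG Met / GCA Ala — nonsynonymous.
Codon 2: GUU Val / CCG Pro — nonsynonymous.
Codon 3: CGC Arg / CGA Arg — synonymous.
Codon 4: CAU His / UCC Ser — nonsynonymous.
Codon 5: CAG Gln / GAC Asp — nonsynonymous.
Codon 6: GUA Val / CAU His — nonsynonymous.
Codon 7: GAA Glu / GAA Glu — identical.
Codon 8: AGC Ser / GUA Val — nonsynonymous.
Codon 9: GGG Gly / GCU Ala — nonsynonymous.
Nonsynonymous differences: 7 → different protein.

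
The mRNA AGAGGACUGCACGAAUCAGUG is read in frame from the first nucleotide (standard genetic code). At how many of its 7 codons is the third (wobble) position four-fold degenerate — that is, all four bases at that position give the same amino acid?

Codon 1 AGA (Arg): third position 2-fold.
Codon 2 GGA (Gly): third position 4-fold.
Codon 3 CUG (Leu): third position 4-fold.
Codon 4 CAC (His): third position 2-fold.
Codon 5 GAA (Glu): third position 2-fold.
Codon 6 UCA (Ser): third position 4-fold.
Codon 7 GUG (Val): third position 4-fold.
Four-fold degenerate third positions: 4.

4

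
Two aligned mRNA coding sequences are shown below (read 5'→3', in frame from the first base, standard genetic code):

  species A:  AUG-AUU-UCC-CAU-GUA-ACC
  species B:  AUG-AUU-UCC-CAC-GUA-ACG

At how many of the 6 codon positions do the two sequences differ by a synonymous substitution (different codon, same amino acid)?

Codon 1: AUG Met / AUG Met — identical.
Codon 2: AUU Ile / AUU Ile — identical.
Codon 3: UCC Ser / UCC Ser — identical.
Codon 4: CAU His / CAC His — synonymous.
Codon 5: GUA Val / GUA Val — identical.
Codon 6: ACC Thr / ACG Thr — synonymous.
Synonymous differences: 2.

2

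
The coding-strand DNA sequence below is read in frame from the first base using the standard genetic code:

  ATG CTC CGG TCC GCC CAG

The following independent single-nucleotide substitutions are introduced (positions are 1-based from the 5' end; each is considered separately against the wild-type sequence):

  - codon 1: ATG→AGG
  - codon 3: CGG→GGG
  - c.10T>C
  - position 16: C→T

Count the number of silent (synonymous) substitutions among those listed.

0

Codon 1: ATG (Met) → AGG (Arg) — missense.
Codon 3: CGG (Arg) → GGG (Gly) — missense.
Codon 4: TCC (Ser) → CCC (Pro) — missense.
Codon 6: CAG (Gln) → TAG (Stop) — nonsense.
Synonymous: 0 of 4.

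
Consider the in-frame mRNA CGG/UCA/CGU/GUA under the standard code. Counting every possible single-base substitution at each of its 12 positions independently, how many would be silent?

13

Codon 1 (CGG, Arg): 4 synonymous substitutions.
Codon 2 (UCA, Ser): 3 synonymous substitutions.
Codon 3 (CGU, Arg): 3 synonymous substitutions.
Codon 4 (GUA, Val): 3 synonymous substitutions.
Total: 4 + 3 + 3 + 3 = 13.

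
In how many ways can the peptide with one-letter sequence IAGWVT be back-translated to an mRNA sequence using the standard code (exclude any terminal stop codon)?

Ile: 3 codons.
Ala: 4 codons.
Gly: 4 codons.
Trp: 1 codon.
Val: 4 codons.
Thr: 4 codons.
3 × 4 × 4 × 1 × 4 × 4 = 768.

768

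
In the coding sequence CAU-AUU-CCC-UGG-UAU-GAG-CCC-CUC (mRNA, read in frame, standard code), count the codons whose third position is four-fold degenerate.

3

Codon 1 CAU (His): third position 2-fold.
Codon 2 AUU (Ile): third position 3-fold.
Codon 3 CCC (Pro): third position 4-fold.
Codon 4 UGG (Trp): third position 1-fold.
Codon 5 UAU (Tyr): third position 2-fold.
Codon 6 GAG (Glu): third position 2-fold.
Codon 7 CCC (Pro): third position 4-fold.
Codon 8 CUC (Leu): third position 4-fold.
Four-fold degenerate third positions: 3.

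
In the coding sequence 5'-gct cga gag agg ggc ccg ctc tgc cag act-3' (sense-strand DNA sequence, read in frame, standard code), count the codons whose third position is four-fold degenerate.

6

Codon 1 GCT (Ala): third position 4-fold.
Codon 2 CGA (Arg): third position 4-fold.
Codon 3 GAG (Glu): third position 2-fold.
Codon 4 AGG (Arg): third position 2-fold.
Codon 5 GGC (Gly): third position 4-fold.
Codon 6 CCG (Pro): third position 4-fold.
Codon 7 CTC (Leu): third position 4-fold.
Codon 8 TGC (Cys): third position 2-fold.
Codon 9 CAG (Gln): third position 2-fold.
Codon 10 ACT (Thr): third position 4-fold.
Four-fold degenerate third positions: 6.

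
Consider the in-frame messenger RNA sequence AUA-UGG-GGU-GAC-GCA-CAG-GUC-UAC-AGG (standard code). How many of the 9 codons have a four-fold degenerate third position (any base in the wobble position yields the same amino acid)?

Codon 1 AUA (Ile): third position 3-fold.
Codon 2 UGG (Trp): third position 1-fold.
Codon 3 GGU (Gly): third position 4-fold.
Codon 4 GAC (Asp): third position 2-fold.
Codon 5 GCA (Ala): third position 4-fold.
Codon 6 CAG (Gln): third position 2-fold.
Codon 7 GUC (Val): third position 4-fold.
Codon 8 UAC (Tyr): third position 2-fold.
Codon 9 AGG (Arg): third position 2-fold.
Four-fold degenerate third positions: 3.

3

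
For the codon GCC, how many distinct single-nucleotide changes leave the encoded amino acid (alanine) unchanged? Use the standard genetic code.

3

Position 1: none → 0 synonymous.
Position 2: none → 0 synonymous.
Position 3: GCT, GCA, GCG → 3 synonymous.
Total: 0 + 0 + 3 = 3.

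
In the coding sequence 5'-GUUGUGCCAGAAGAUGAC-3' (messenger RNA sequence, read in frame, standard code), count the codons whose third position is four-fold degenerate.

Codon 1 GUU (Val): third position 4-fold.
Codon 2 GUG (Val): third position 4-fold.
Codon 3 CCA (Pro): third position 4-fold.
Codon 4 GAA (Glu): third position 2-fold.
Codon 5 GAU (Asp): third position 2-fold.
Codon 6 GAC (Asp): third position 2-fold.
Four-fold degenerate third positions: 3.

3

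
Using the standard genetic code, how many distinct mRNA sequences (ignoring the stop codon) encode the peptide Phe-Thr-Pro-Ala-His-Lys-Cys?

1024

Phe: 2 codons.
Thr: 4 codons.
Pro: 4 codons.
Ala: 4 codons.
His: 2 codons.
Lys: 2 codons.
Cys: 2 codons.
2 × 4 × 4 × 4 × 2 × 2 × 2 = 1024.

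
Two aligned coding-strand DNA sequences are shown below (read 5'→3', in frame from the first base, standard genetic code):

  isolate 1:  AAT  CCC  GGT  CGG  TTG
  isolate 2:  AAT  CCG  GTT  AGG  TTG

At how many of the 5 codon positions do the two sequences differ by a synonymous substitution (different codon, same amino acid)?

2

Codon 1: AAT Asn / AAT Asn — identical.
Codon 2: CCC Pro / CCG Pro — synonymous.
Codon 3: GGT Gly / GTT Val — nonsynonymous.
Codon 4: CGG Arg / AGG Arg — synonymous.
Codon 5: TTG Leu / TTG Leu — identical.
Synonymous differences: 2.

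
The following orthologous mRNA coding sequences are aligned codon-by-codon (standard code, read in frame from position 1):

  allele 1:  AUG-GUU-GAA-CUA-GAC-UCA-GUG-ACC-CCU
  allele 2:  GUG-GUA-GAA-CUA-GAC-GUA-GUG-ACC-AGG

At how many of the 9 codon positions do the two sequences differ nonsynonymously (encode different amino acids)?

Codon 1: AUG Met / GUG Val — nonsynonymous.
Codon 2: GUU Val / GUA Val — synonymous.
Codon 3: GAA Glu / GAA Glu — identical.
Codon 4: CUA Leu / CUA Leu — identical.
Codon 5: GAC Asp / GAC Asp — identical.
Codon 6: UCA Ser / GUA Val — nonsynonymous.
Codon 7: GUG Val / GUG Val — identical.
Codon 8: ACC Thr / ACC Thr — identical.
Codon 9: CCU Pro / AGG Arg — nonsynonymous.
Nonsynonymous differences: 3.

3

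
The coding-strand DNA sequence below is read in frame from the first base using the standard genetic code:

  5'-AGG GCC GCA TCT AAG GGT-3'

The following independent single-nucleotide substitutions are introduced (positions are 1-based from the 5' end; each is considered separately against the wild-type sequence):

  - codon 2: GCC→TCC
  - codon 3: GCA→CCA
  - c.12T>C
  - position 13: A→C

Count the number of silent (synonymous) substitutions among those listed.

1

Codon 2: GCC (Ala) → TCC (Ser) — missense.
Codon 3: GCA (Ala) → CCA (Pro) — missense.
Codon 4: TCT (Ser) → TCC (Ser) — synonymous.
Codon 5: AAG (Lys) → CAG (Gln) — missense.
Synonymous: 1 of 4.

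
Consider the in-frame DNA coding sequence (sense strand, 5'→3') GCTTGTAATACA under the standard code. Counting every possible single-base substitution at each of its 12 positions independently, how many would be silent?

8

Codon 1 (GCT, Ala): 3 synonymous substitutions.
Codon 2 (TGT, Cys): 1 synonymous substitution.
Codon 3 (AAT, Asn): 1 synonymous substitution.
Codon 4 (ACA, Thr): 3 synonymous substitutions.
Total: 3 + 1 + 1 + 3 = 8.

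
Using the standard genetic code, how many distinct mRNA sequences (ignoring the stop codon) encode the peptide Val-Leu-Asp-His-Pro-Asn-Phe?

Val: 4 codons.
Leu: 6 codons.
Asp: 2 codons.
His: 2 codons.
Pro: 4 codons.
Asn: 2 codons.
Phe: 2 codons.
4 × 6 × 2 × 2 × 4 × 2 × 2 = 1536.

1536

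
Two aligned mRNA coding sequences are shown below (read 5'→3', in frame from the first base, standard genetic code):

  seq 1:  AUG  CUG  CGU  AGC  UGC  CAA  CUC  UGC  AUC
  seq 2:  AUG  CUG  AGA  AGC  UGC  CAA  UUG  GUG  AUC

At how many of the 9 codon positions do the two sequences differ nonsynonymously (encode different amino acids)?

Codon 1: AUG Met / AUG Met — identical.
Codon 2: CUG Leu / CUG Leu — identical.
Codon 3: CGU Arg / AGA Arg — synonymous.
Codon 4: AGC Ser / AGC Ser — identical.
Codon 5: UGC Cys / UGC Cys — identical.
Codon 6: CAA Gln / CAA Gln — identical.
Codon 7: CUC Leu / UUG Leu — synonymous.
Codon 8: UGC Cys / GUG Val — nonsynonymous.
Codon 9: AUC Ile / AUC Ile — identical.
Nonsynonymous differences: 1.

1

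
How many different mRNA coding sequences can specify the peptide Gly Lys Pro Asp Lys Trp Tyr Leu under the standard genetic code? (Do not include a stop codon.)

1536

Gly: 4 codons.
Lys: 2 codons.
Pro: 4 codons.
Asp: 2 codons.
Lys: 2 codons.
Trp: 1 codon.
Tyr: 2 codons.
Leu: 6 codons.
4 × 2 × 4 × 2 × 2 × 1 × 2 × 6 = 1536.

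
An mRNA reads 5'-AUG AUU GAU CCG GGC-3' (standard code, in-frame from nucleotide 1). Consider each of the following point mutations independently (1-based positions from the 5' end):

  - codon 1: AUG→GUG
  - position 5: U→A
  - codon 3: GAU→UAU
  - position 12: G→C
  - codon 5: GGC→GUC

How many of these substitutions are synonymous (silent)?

1

Codon 1: AUG (Met) → GUG (Val) — missense.
Codon 2: AUU (Ile) → AAU (Asn) — missense.
Codon 3: GAU (Asp) → UAU (Tyr) — missense.
Codon 4: CCG (Pro) → CCC (Pro) — synonymous.
Codon 5: GGC (Gly) → GUC (Val) — missense.
Synonymous: 1 of 5.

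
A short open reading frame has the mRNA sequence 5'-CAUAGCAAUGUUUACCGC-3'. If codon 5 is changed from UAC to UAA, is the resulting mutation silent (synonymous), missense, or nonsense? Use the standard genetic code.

nonsense

Position 15 falls in codon 5: UAC → Tyr.
After the substitution the codon is UAA → Stop.
The new codon is a stop codon, so this is a nonsense mutation.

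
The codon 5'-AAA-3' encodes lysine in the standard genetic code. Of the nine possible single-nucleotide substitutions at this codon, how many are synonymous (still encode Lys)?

Position 1: none → 0 synonymous.
Position 2: none → 0 synonymous.
Position 3: AAG → 1 synonymous.
Total: 0 + 0 + 1 = 1.

1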